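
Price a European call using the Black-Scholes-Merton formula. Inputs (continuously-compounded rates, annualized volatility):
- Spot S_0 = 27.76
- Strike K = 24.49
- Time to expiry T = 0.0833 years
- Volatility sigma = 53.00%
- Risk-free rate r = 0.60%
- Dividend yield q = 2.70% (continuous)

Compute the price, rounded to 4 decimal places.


Answer: Price = 3.6912

Derivation:
d1 = (ln(S/K) + (r - q + 0.5*sigma^2) * T) / (sigma * sqrt(T)) = 0.88438197
d2 = d1 - sigma * sqrt(T) = 0.73141475
exp(-rT) = 0.99950032; exp(-qT) = 0.99775343
C = S_0 * exp(-qT) * N(d1) - K * exp(-rT) * N(d2)
N(d1) = 0.81175497; N(d2) = 0.76773707
C = 27.7600 * 0.99775343 * 0.81175497 - 24.4900 * 0.99950032 * 0.76773707 = 3.6912


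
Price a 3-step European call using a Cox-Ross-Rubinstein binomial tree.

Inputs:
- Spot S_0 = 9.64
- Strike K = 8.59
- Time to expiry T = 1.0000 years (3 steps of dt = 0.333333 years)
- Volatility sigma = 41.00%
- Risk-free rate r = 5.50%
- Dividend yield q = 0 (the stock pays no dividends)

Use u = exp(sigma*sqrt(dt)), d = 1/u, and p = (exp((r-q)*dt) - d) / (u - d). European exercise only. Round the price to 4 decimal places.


dt = T/N = 0.333333
u = exp(sigma*sqrt(dt)) = 1.267078; d = 1/u = 0.789217
p = (exp((r-q)*dt) - d) / (u - d) = 0.479816
Discount per step: exp(-r*dt) = 0.981834
Stock lattice S(k, i) with i counting down-moves:
  k=0: S(0,0) = 9.6400
  k=1: S(1,0) = 12.2146; S(1,1) = 7.6081
  k=2: S(2,0) = 15.4769; S(2,1) = 9.6400; S(2,2) = 6.0044
  k=3: S(3,0) = 19.6104; S(3,1) = 12.2146; S(3,2) = 7.6081; S(3,3) = 4.7388
Terminal payoffs V(N, i) = max(S_T - K, 0):
  V(3,0) = 11.020437; V(3,1) = 3.624634; V(3,2) = 0.000000; V(3,3) = 0.000000
Backward induction: V(k, i) = exp(-r*dt) * [p * V(k+1, i) + (1-p) * V(k+1, i+1)].
  V(2,0) = exp(-r*dt) * [p*11.020437 + (1-p)*3.624634] = 7.042944
  V(2,1) = exp(-r*dt) * [p*3.624634 + (1-p)*0.000000] = 1.707562
  V(2,2) = exp(-r*dt) * [p*0.000000 + (1-p)*0.000000] = 0.000000
  V(1,0) = exp(-r*dt) * [p*7.042944 + (1-p)*1.707562] = 4.190036
  V(1,1) = exp(-r*dt) * [p*1.707562 + (1-p)*0.000000] = 0.804431
  V(0,0) = exp(-r*dt) * [p*4.190036 + (1-p)*0.804431] = 2.384773

Answer: Price = V(0,0) = 2.3848


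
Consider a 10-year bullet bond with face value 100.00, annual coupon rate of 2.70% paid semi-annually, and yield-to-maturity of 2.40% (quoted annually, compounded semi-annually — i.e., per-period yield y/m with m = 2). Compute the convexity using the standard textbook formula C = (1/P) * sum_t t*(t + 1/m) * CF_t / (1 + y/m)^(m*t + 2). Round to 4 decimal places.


Answer: Convexity = 86.9295

Derivation:
Coupon per period c = face * coupon_rate / m = 1.350000
Periods per year m = 2; per-period yield y/m = 0.012000
Number of cashflows N = 20
Cashflows (t years, CF_t, discount factor 1/(1+y/m)^(m*t), PV):
  t = 0.5000: CF_t = 1.350000, DF = 0.988142, PV = 1.333992
  t = 1.0000: CF_t = 1.350000, DF = 0.976425, PV = 1.318174
  t = 1.5000: CF_t = 1.350000, DF = 0.964847, PV = 1.302543
  t = 2.0000: CF_t = 1.350000, DF = 0.953406, PV = 1.287098
  t = 2.5000: CF_t = 1.350000, DF = 0.942101, PV = 1.271836
  t = 3.0000: CF_t = 1.350000, DF = 0.930930, PV = 1.256755
  t = 3.5000: CF_t = 1.350000, DF = 0.919891, PV = 1.241853
  t = 4.0000: CF_t = 1.350000, DF = 0.908983, PV = 1.227127
  t = 4.5000: CF_t = 1.350000, DF = 0.898205, PV = 1.212577
  t = 5.0000: CF_t = 1.350000, DF = 0.887554, PV = 1.198198
  t = 5.5000: CF_t = 1.350000, DF = 0.877030, PV = 1.183990
  t = 6.0000: CF_t = 1.350000, DF = 0.866630, PV = 1.169951
  t = 6.5000: CF_t = 1.350000, DF = 0.856354, PV = 1.156078
  t = 7.0000: CF_t = 1.350000, DF = 0.846200, PV = 1.142369
  t = 7.5000: CF_t = 1.350000, DF = 0.836166, PV = 1.128824
  t = 8.0000: CF_t = 1.350000, DF = 0.826251, PV = 1.115438
  t = 8.5000: CF_t = 1.350000, DF = 0.816453, PV = 1.102212
  t = 9.0000: CF_t = 1.350000, DF = 0.806772, PV = 1.089142
  t = 9.5000: CF_t = 1.350000, DF = 0.797205, PV = 1.076227
  t = 10.0000: CF_t = 101.350000, DF = 0.787752, PV = 79.838708
Price P = sum_t PV_t = 102.653095
Convexity numerator sum_t t*(t + 1/m) * CF_t / (1+y/m)^(m*t + 2):
  t = 0.5000: term = 0.651272
  t = 1.0000: term = 1.930647
  t = 1.5000: term = 3.815509
  t = 2.0000: term = 6.283776
  t = 2.5000: term = 9.313897
  t = 3.0000: term = 12.884838
  t = 3.5000: term = 16.976071
  t = 4.0000: term = 21.567567
  t = 4.5000: term = 26.639781
  t = 5.0000: term = 32.173648
  t = 5.5000: term = 38.150571
  t = 6.0000: term = 44.552410
  t = 6.5000: term = 51.361474
  t = 7.0000: term = 58.560513
  t = 7.5000: term = 66.132708
  t = 8.0000: term = 74.061662
  t = 8.5000: term = 82.331393
  t = 9.0000: term = 90.926324
  t = 9.5000: term = 99.831273
  t = 10.0000: term = 8185.435243
Convexity = (1/P) * sum = 8923.580579 / 102.653095 = 86.929484


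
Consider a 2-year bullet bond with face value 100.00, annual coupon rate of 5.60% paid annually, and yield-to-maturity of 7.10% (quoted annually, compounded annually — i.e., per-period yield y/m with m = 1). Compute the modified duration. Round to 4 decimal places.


Coupon per period c = face * coupon_rate / m = 5.600000
Periods per year m = 1; per-period yield y/m = 0.071000
Number of cashflows N = 2
Cashflows (t years, CF_t, discount factor 1/(1+y/m)^(m*t), PV):
  t = 1.0000: CF_t = 5.600000, DF = 0.933707, PV = 5.228758
  t = 2.0000: CF_t = 105.600000, DF = 0.871808, PV = 92.062969
Price P = sum_t PV_t = 97.291727
First compute Macaulay numerator sum_t t * PV_t:
  t * PV_t at t = 1.0000: 5.228758
  t * PV_t at t = 2.0000: 184.125938
Macaulay duration D = 189.354696 / 97.291727 = 1.946257
Modified duration = D / (1 + y/m) = 1.946257 / (1 + 0.071000) = 1.817233

Answer: Modified duration = 1.8172


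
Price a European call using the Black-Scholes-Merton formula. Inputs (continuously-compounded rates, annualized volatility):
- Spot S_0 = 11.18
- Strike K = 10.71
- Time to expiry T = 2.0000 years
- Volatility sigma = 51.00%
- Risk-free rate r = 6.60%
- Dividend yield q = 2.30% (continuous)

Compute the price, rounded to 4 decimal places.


Answer: Price = 3.5140

Derivation:
d1 = (ln(S/K) + (r - q + 0.5*sigma^2) * T) / (sigma * sqrt(T)) = 0.53940959
d2 = d1 - sigma * sqrt(T) = -0.18183933
exp(-rT) = 0.87634100; exp(-qT) = 0.95504196
C = S_0 * exp(-qT) * N(d1) - K * exp(-rT) * N(d2)
N(d1) = 0.70519787; N(d2) = 0.42785441
C = 11.1800 * 0.95504196 * 0.70519787 - 10.7100 * 0.87634100 * 0.42785441 = 3.5140


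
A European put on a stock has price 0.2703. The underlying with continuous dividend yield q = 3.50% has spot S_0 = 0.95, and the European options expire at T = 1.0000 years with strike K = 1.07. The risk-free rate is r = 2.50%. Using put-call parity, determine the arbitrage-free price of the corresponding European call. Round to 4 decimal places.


Put-call parity: C - P = S_0 * exp(-qT) - K * exp(-rT).
S_0 * exp(-qT) = 0.9500 * 0.96560542 = 0.91732515
K * exp(-rT) = 1.0700 * 0.97530991 = 1.04358161
C = P + S*exp(-qT) - K*exp(-rT)
C = 0.2703 + 0.91732515 - 1.04358161 = 0.1440

Answer: Call price = 0.1440


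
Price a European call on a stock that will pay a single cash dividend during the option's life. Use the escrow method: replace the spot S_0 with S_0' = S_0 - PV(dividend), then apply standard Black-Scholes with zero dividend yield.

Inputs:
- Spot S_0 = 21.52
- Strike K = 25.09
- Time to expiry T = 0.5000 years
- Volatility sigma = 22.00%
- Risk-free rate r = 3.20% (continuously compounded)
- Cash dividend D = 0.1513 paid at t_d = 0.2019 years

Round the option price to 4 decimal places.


Answer: Price = 0.3397

Derivation:
PV(D) = D * exp(-r * t_d) = 0.1513 * 0.99356003 = 0.15032563
S_0' = S_0 - PV(D) = 21.5200 - 0.15032563 = 21.36967437
d1 = (ln(S_0'/K) + (r + sigma^2/2)*T) / (sigma*sqrt(T)) = -0.85107712
d2 = d1 - sigma*sqrt(T) = -1.00664061
exp(-rT) = 0.98412732
N(d1) = 0.19736326; N(d2) = 0.15705375
C = S_0' * N(d1) - K * exp(-rT) * N(d2) = 21.36967437 * 0.19736326 - 25.0900 * 0.98412732 * 0.15705375 = 0.3397


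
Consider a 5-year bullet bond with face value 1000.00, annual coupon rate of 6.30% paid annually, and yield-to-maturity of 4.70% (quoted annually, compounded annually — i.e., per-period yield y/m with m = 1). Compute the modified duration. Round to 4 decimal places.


Answer: Modified duration = 4.2619

Derivation:
Coupon per period c = face * coupon_rate / m = 63.000000
Periods per year m = 1; per-period yield y/m = 0.047000
Number of cashflows N = 5
Cashflows (t years, CF_t, discount factor 1/(1+y/m)^(m*t), PV):
  t = 1.0000: CF_t = 63.000000, DF = 0.955110, PV = 60.171920
  t = 2.0000: CF_t = 63.000000, DF = 0.912235, PV = 57.470793
  t = 3.0000: CF_t = 63.000000, DF = 0.871284, PV = 54.890919
  t = 4.0000: CF_t = 63.000000, DF = 0.832172, PV = 52.426857
  t = 5.0000: CF_t = 1063.000000, DF = 0.794816, PV = 844.889390
Price P = sum_t PV_t = 1069.849878
First compute Macaulay numerator sum_t t * PV_t:
  t * PV_t at t = 1.0000: 60.171920
  t * PV_t at t = 2.0000: 114.941585
  t * PV_t at t = 3.0000: 164.672758
  t * PV_t at t = 4.0000: 209.707428
  t * PV_t at t = 5.0000: 4224.446948
Macaulay duration D = 4773.940639 / 1069.849878 = 4.462253
Modified duration = D / (1 + y/m) = 4.462253 / (1 + 0.047000) = 4.261942


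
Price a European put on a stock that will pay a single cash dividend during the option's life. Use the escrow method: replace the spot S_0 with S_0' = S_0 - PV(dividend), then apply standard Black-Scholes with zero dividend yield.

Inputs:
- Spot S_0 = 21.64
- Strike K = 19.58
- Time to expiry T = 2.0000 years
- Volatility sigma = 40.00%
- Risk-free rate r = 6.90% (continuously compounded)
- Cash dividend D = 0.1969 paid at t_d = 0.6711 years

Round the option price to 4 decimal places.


Answer: Price = 2.4265

Derivation:
PV(D) = D * exp(-r * t_d) = 0.1969 * 0.95474986 = 0.18799025
S_0' = S_0 - PV(D) = 21.6400 - 0.18799025 = 21.45200975
d1 = (ln(S_0'/K) + (r + sigma^2/2)*T) / (sigma*sqrt(T)) = 0.68820882
d2 = d1 - sigma*sqrt(T) = 0.12252339
exp(-rT) = 0.87109869
N(-d1) = 0.24566065; N(-d2) = 0.45124226
P = K * exp(-rT) * N(-d2) - S_0' * N(-d1) = 19.5800 * 0.87109869 * 0.45124226 - 21.45200975 * 0.24566065 = 2.4265


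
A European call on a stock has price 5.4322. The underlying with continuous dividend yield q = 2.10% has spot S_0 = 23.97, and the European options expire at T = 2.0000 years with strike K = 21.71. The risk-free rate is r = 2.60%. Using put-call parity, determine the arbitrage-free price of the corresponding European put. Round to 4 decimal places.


Answer: Put price = 3.0580

Derivation:
Put-call parity: C - P = S_0 * exp(-qT) - K * exp(-rT).
S_0 * exp(-qT) = 23.9700 * 0.95886978 = 22.98410864
K * exp(-rT) = 21.7100 * 0.94932887 = 20.60992970
P = C - S*exp(-qT) + K*exp(-rT)
P = 5.4322 - 22.98410864 + 20.60992970 = 3.0580


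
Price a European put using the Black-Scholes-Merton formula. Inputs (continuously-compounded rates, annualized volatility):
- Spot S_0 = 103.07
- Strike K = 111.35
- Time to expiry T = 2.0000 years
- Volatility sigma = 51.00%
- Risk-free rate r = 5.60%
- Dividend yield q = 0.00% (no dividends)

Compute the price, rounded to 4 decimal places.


d1 = (ln(S/K) + (r - q + 0.5*sigma^2) * T) / (sigma * sqrt(T)) = 0.40877701
d2 = d1 - sigma * sqrt(T) = -0.31247191
exp(-rT) = 0.89404426; exp(-qT) = 1.00000000
P = K * exp(-rT) * N(-d2) - S_0 * exp(-qT) * N(-d1)
N(-d1) = 0.34135166; N(-d2) = 0.62265905
P = 111.3500 * 0.89404426 * 0.62265905 - 103.0700 * 1.00000000 * 0.34135166 = 26.8037

Answer: Price = 26.8037


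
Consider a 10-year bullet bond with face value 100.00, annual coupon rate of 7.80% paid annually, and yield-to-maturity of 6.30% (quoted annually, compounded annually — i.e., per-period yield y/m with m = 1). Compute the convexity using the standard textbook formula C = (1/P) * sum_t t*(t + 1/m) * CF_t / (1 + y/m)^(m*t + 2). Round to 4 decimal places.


Answer: Convexity = 64.8618

Derivation:
Coupon per period c = face * coupon_rate / m = 7.800000
Periods per year m = 1; per-period yield y/m = 0.063000
Number of cashflows N = 10
Cashflows (t years, CF_t, discount factor 1/(1+y/m)^(m*t), PV):
  t = 1.0000: CF_t = 7.800000, DF = 0.940734, PV = 7.337723
  t = 2.0000: CF_t = 7.800000, DF = 0.884980, PV = 6.902844
  t = 3.0000: CF_t = 7.800000, DF = 0.832531, PV = 6.493739
  t = 4.0000: CF_t = 7.800000, DF = 0.783190, PV = 6.108879
  t = 5.0000: CF_t = 7.800000, DF = 0.736773, PV = 5.746829
  t = 6.0000: CF_t = 7.800000, DF = 0.693107, PV = 5.406236
  t = 7.0000: CF_t = 7.800000, DF = 0.652029, PV = 5.085829
  t = 8.0000: CF_t = 7.800000, DF = 0.613386, PV = 4.784411
  t = 9.0000: CF_t = 7.800000, DF = 0.577033, PV = 4.500857
  t = 10.0000: CF_t = 107.800000, DF = 0.542834, PV = 58.517547
Price P = sum_t PV_t = 110.884895
Convexity numerator sum_t t*(t + 1/m) * CF_t / (1+y/m)^(m*t + 2):
  t = 1.0000: term = 12.987477
  t = 2.0000: term = 36.653276
  t = 3.0000: term = 68.961949
  t = 4.0000: term = 108.124724
  t = 5.0000: term = 152.574869
  t = 6.0000: term = 200.945265
  t = 7.0000: term = 252.047996
  t = 8.0000: term = 304.855794
  t = 9.0000: term = 358.485177
  t = 10.0000: term = 5696.554697
Convexity = (1/P) * sum = 7192.191224 / 110.884895 = 64.861776


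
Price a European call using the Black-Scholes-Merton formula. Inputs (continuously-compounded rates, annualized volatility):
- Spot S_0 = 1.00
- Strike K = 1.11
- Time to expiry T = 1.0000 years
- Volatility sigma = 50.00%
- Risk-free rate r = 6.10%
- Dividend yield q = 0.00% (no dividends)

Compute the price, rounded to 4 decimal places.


d1 = (ln(S/K) + (r - q + 0.5*sigma^2) * T) / (sigma * sqrt(T)) = 0.16327997
d2 = d1 - sigma * sqrt(T) = -0.33672003
exp(-rT) = 0.94082324; exp(-qT) = 1.00000000
C = S_0 * exp(-qT) * N(d1) - K * exp(-rT) * N(d2)
N(d1) = 0.56485100; N(d2) = 0.36816398
C = 1.0000 * 1.00000000 * 0.56485100 - 1.1100 * 0.94082324 * 0.36816398 = 0.1804

Answer: Price = 0.1804


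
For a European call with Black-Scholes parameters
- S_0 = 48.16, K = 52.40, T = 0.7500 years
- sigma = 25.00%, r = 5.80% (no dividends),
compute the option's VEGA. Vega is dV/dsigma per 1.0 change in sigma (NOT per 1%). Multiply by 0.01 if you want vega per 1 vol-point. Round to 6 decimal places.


Answer: Vega = 16.585102

Derivation:
d1 = -0.0805532505; d2 = -0.2970596015
phi(d1) = 0.3976500443; exp(-qT) = 1.0000000000; exp(-rT) = 0.9574325541
Vega = S * exp(-qT) * phi(d1) * sqrt(T) = 48.1600 * 1.0000000000 * 0.3976500443 * 0.8660254038 = 16.585102


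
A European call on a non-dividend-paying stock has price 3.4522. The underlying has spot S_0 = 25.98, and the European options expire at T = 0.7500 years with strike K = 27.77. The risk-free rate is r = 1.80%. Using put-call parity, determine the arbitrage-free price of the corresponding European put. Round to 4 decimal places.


Put-call parity: C - P = S_0 * exp(-qT) - K * exp(-rT).
S_0 * exp(-qT) = 25.9800 * 1.00000000 = 25.98000000
K * exp(-rT) = 27.7700 * 0.98659072 = 27.39762419
P = C - S*exp(-qT) + K*exp(-rT)
P = 3.4522 - 25.98000000 + 27.39762419 = 4.8698

Answer: Put price = 4.8698


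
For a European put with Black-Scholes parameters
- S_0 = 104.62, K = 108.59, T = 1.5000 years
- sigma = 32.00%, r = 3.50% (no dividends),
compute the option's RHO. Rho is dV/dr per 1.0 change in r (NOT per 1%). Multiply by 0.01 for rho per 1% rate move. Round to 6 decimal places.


d1 = 0.2348841631; d2 = -0.1570341958
phi(d1) = 0.3880877449; exp(-qT) = 1.0000000000; exp(-rT) = 0.9488543211
N(-d2) = 0.5623910509
Rho = -K*T*exp(-rT)*N(-d2) = -108.5900 * 1.5000 * 0.9488543211 * 0.5623910509 = -86.919863

Answer: Rho = -86.919863


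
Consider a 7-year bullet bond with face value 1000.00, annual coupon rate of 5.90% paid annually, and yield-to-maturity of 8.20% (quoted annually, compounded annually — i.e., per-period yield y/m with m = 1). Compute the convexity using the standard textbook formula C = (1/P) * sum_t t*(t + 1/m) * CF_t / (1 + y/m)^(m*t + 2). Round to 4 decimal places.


Answer: Convexity = 37.5450

Derivation:
Coupon per period c = face * coupon_rate / m = 59.000000
Periods per year m = 1; per-period yield y/m = 0.082000
Number of cashflows N = 7
Cashflows (t years, CF_t, discount factor 1/(1+y/m)^(m*t), PV):
  t = 1.0000: CF_t = 59.000000, DF = 0.924214, PV = 54.528651
  t = 2.0000: CF_t = 59.000000, DF = 0.854172, PV = 50.396165
  t = 3.0000: CF_t = 59.000000, DF = 0.789438, PV = 46.576862
  t = 4.0000: CF_t = 59.000000, DF = 0.729610, PV = 43.047008
  t = 5.0000: CF_t = 59.000000, DF = 0.674316, PV = 39.784665
  t = 6.0000: CF_t = 59.000000, DF = 0.623213, PV = 36.769561
  t = 7.0000: CF_t = 1059.000000, DF = 0.575982, PV = 609.965308
Price P = sum_t PV_t = 881.068220
Convexity numerator sum_t t*(t + 1/m) * CF_t / (1+y/m)^(m*t + 2):
  t = 1.0000: term = 93.153725
  t = 2.0000: term = 258.282047
  t = 3.0000: term = 477.415983
  t = 4.0000: term = 735.391224
  t = 5.0000: term = 1019.488758
  t = 6.0000: term = 1319.116692
  t = 7.0000: term = 29176.865957
Convexity = (1/P) * sum = 33079.714385 / 881.068220 = 37.545009


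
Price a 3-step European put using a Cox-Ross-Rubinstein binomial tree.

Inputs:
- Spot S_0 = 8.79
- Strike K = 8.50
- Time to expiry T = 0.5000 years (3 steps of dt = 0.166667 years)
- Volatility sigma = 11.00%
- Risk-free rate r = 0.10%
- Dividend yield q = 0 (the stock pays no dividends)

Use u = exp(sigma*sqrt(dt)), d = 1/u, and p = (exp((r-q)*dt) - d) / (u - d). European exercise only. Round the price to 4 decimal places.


dt = T/N = 0.166667
u = exp(sigma*sqrt(dt)) = 1.045931; d = 1/u = 0.956086
p = (exp((r-q)*dt) - d) / (u - d) = 0.490630
Discount per step: exp(-r*dt) = 0.999833
Stock lattice S(k, i) with i counting down-moves:
  k=0: S(0,0) = 8.7900
  k=1: S(1,0) = 9.1937; S(1,1) = 8.4040
  k=2: S(2,0) = 9.6160; S(2,1) = 8.7900; S(2,2) = 8.0349
  k=3: S(3,0) = 10.0577; S(3,1) = 9.1937; S(3,2) = 8.4040; S(3,3) = 7.6821
Terminal payoffs V(N, i) = max(K - S_T, 0):
  V(3,0) = 0.000000; V(3,1) = 0.000000; V(3,2) = 0.096003; V(3,3) = 0.817901
Backward induction: V(k, i) = exp(-r*dt) * [p * V(k+1, i) + (1-p) * V(k+1, i+1)].
  V(2,0) = exp(-r*dt) * [p*0.000000 + (1-p)*0.000000] = 0.000000
  V(2,1) = exp(-r*dt) * [p*0.000000 + (1-p)*0.096003] = 0.048893
  V(2,2) = exp(-r*dt) * [p*0.096003 + (1-p)*0.817901] = 0.463639
  V(1,0) = exp(-r*dt) * [p*0.000000 + (1-p)*0.048893] = 0.024900
  V(1,1) = exp(-r*dt) * [p*0.048893 + (1-p)*0.463639] = 0.260109
  V(0,0) = exp(-r*dt) * [p*0.024900 + (1-p)*0.260109] = 0.144684

Answer: Price = V(0,0) = 0.1447


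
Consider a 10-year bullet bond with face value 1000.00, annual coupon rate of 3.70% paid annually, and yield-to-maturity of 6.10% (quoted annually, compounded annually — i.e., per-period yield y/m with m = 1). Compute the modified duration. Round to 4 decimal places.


Answer: Modified duration = 7.8798

Derivation:
Coupon per period c = face * coupon_rate / m = 37.000000
Periods per year m = 1; per-period yield y/m = 0.061000
Number of cashflows N = 10
Cashflows (t years, CF_t, discount factor 1/(1+y/m)^(m*t), PV):
  t = 1.0000: CF_t = 37.000000, DF = 0.942507, PV = 34.872762
  t = 2.0000: CF_t = 37.000000, DF = 0.888320, PV = 32.867824
  t = 3.0000: CF_t = 37.000000, DF = 0.837247, PV = 30.978157
  t = 4.0000: CF_t = 37.000000, DF = 0.789112, PV = 29.197132
  t = 5.0000: CF_t = 37.000000, DF = 0.743743, PV = 27.518503
  t = 6.0000: CF_t = 37.000000, DF = 0.700983, PV = 25.936384
  t = 7.0000: CF_t = 37.000000, DF = 0.660682, PV = 24.445225
  t = 8.0000: CF_t = 37.000000, DF = 0.622697, PV = 23.039797
  t = 9.0000: CF_t = 37.000000, DF = 0.586897, PV = 21.715172
  t = 10.0000: CF_t = 1037.000000, DF = 0.553154, PV = 573.620835
Price P = sum_t PV_t = 824.191790
First compute Macaulay numerator sum_t t * PV_t:
  t * PV_t at t = 1.0000: 34.872762
  t * PV_t at t = 2.0000: 65.735649
  t * PV_t at t = 3.0000: 92.934470
  t * PV_t at t = 4.0000: 116.788527
  t * PV_t at t = 5.0000: 137.592515
  t * PV_t at t = 6.0000: 155.618302
  t * PV_t at t = 7.0000: 171.116574
  t * PV_t at t = 8.0000: 184.318378
  t * PV_t at t = 9.0000: 195.436546
  t * PV_t at t = 10.0000: 5736.208350
Macaulay duration D = 6890.622072 / 824.191790 = 8.360459
Modified duration = D / (1 + y/m) = 8.360459 / (1 + 0.061000) = 7.879792


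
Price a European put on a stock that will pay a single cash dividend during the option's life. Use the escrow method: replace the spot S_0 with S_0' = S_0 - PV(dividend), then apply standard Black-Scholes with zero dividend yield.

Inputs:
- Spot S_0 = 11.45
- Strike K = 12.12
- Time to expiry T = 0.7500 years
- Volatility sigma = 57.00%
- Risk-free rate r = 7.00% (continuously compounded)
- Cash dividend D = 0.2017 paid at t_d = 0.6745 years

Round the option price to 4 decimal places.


Answer: Price = 2.3416

Derivation:
PV(D) = D * exp(-r * t_d) = 0.2017 * 0.95388229 = 0.19239806
S_0' = S_0 - PV(D) = 11.4500 - 0.19239806 = 11.25760194
d1 = (ln(S_0'/K) + (r + sigma^2/2)*T) / (sigma*sqrt(T)) = 0.20364086
d2 = d1 - sigma*sqrt(T) = -0.28999362
exp(-rT) = 0.94885432
N(-d1) = 0.41931708; N(-d2) = 0.61408944
P = K * exp(-rT) * N(-d2) - S_0' * N(-d1) = 12.1200 * 0.94885432 * 0.61408944 - 11.25760194 * 0.41931708 = 2.3416


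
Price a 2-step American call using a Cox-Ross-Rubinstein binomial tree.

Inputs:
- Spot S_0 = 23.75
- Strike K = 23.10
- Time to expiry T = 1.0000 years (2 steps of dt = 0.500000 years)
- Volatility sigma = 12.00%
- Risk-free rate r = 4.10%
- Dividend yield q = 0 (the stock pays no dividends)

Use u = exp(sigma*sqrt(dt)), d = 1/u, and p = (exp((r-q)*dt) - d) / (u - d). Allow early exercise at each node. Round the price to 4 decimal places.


dt = T/N = 0.500000
u = exp(sigma*sqrt(dt)) = 1.088557; d = 1/u = 0.918647
p = (exp((r-q)*dt) - d) / (u - d) = 0.600697
Discount per step: exp(-r*dt) = 0.979709
Stock lattice S(k, i) with i counting down-moves:
  k=0: S(0,0) = 23.7500
  k=1: S(1,0) = 25.8532; S(1,1) = 21.8179
  k=2: S(2,0) = 28.1427; S(2,1) = 23.7500; S(2,2) = 20.0429
Terminal payoffs V(N, i) = max(S_T - K, 0):
  V(2,0) = 5.042705; V(2,1) = 0.650000; V(2,2) = 0.000000
Backward induction: V(k, i) = exp(-r*dt) * [p * V(k+1, i) + (1-p) * V(k+1, i+1)]; then take max(V_cont, immediate exercise) for American.
  V(1,0) = exp(-r*dt) * [p*5.042705 + (1-p)*0.650000] = 3.221954; exercise = 2.753225; V(1,0) = max -> 3.221954
  V(1,1) = exp(-r*dt) * [p*0.650000 + (1-p)*0.000000] = 0.382530; exercise = 0.000000; V(1,1) = max -> 0.382530
  V(0,0) = exp(-r*dt) * [p*3.221954 + (1-p)*0.382530] = 2.045793; exercise = 0.650000; V(0,0) = max -> 2.045793

Answer: Price = V(0,0) = 2.0458


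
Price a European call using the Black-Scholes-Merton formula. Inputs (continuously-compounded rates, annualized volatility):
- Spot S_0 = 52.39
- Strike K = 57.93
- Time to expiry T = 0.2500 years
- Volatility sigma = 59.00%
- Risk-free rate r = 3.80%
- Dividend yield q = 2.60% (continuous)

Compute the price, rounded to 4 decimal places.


d1 = (ln(S/K) + (r - q + 0.5*sigma^2) * T) / (sigma * sqrt(T)) = -0.18307509
d2 = d1 - sigma * sqrt(T) = -0.47807509
exp(-rT) = 0.99054498; exp(-qT) = 0.99352108
C = S_0 * exp(-qT) * N(d1) - K * exp(-rT) * N(d2)
N(d1) = 0.42736955; N(d2) = 0.31629838
C = 52.3900 * 0.99352108 * 0.42736955 - 57.9300 * 0.99054498 * 0.31629838 = 4.0949

Answer: Price = 4.0949


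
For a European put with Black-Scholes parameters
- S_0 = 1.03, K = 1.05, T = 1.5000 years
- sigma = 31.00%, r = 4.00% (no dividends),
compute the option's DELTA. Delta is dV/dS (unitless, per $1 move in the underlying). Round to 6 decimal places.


d1 = 0.2972143376; d2 = -0.0824565725
phi(d1) = 0.3817051930; exp(-qT) = 1.0000000000; exp(-rT) = 0.9417645336
N(-d1) = 0.3831514382
Delta = -exp(-qT) * N(-d1) = -1.0000000000 * 0.3831514382 = -0.383151

Answer: Delta = -0.383151


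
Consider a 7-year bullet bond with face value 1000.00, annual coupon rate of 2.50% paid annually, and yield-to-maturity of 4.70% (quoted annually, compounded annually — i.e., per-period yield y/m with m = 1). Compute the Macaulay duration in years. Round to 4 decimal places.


Coupon per period c = face * coupon_rate / m = 25.000000
Periods per year m = 1; per-period yield y/m = 0.047000
Number of cashflows N = 7
Cashflows (t years, CF_t, discount factor 1/(1+y/m)^(m*t), PV):
  t = 1.0000: CF_t = 25.000000, DF = 0.955110, PV = 23.877746
  t = 2.0000: CF_t = 25.000000, DF = 0.912235, PV = 22.805870
  t = 3.0000: CF_t = 25.000000, DF = 0.871284, PV = 21.782111
  t = 4.0000: CF_t = 25.000000, DF = 0.832172, PV = 20.804308
  t = 5.0000: CF_t = 25.000000, DF = 0.794816, PV = 19.870400
  t = 6.0000: CF_t = 25.000000, DF = 0.759137, PV = 18.978414
  t = 7.0000: CF_t = 1025.000000, DF = 0.725059, PV = 743.185271
Price P = sum_t PV_t = 871.304119
Macaulay numerator sum_t t * PV_t:
  t * PV_t at t = 1.0000: 23.877746
  t * PV_t at t = 2.0000: 45.611740
  t * PV_t at t = 3.0000: 65.346333
  t * PV_t at t = 4.0000: 83.217233
  t * PV_t at t = 5.0000: 99.351998
  t * PV_t at t = 6.0000: 113.870485
  t * PV_t at t = 7.0000: 5202.296894
Macaulay duration D = (sum_t t * PV_t) / P = 5633.572428 / 871.304119 = 6.465679

Answer: Macaulay duration = 6.4657 years


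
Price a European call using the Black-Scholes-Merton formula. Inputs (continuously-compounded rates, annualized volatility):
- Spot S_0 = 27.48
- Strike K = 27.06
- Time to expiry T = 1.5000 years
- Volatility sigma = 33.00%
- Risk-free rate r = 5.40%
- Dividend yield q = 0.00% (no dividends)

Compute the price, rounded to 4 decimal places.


Answer: Price = 5.5785

Derivation:
d1 = (ln(S/K) + (r - q + 0.5*sigma^2) * T) / (sigma * sqrt(T)) = 0.44060344
d2 = d1 - sigma * sqrt(T) = 0.03643763
exp(-rT) = 0.92219369; exp(-qT) = 1.00000000
C = S_0 * exp(-qT) * N(d1) - K * exp(-rT) * N(d2)
N(d1) = 0.67024994; N(d2) = 0.51453330
C = 27.4800 * 1.00000000 * 0.67024994 - 27.0600 * 0.92219369 * 0.51453330 = 5.5785


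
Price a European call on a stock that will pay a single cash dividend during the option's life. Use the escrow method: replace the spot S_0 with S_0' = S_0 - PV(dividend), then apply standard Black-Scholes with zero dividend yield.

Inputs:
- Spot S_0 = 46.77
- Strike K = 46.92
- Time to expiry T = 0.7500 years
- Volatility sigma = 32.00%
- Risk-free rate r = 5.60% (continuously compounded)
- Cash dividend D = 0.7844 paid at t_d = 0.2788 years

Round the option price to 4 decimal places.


PV(D) = D * exp(-r * t_d) = 0.7844 * 0.98450845 = 0.77224843
S_0' = S_0 - PV(D) = 46.7700 - 0.77224843 = 45.99775157
d1 = (ln(S_0'/K) + (r + sigma^2/2)*T) / (sigma*sqrt(T)) = 0.21848555
d2 = d1 - sigma*sqrt(T) = -0.05864258
exp(-rT) = 0.95886978
N(d1) = 0.58647459; N(d2) = 0.47661840
C = S_0' * N(d1) - K * exp(-rT) * N(d2) = 45.99775157 * 0.58647459 - 46.9200 * 0.95886978 * 0.47661840 = 5.5334

Answer: Price = 5.5334


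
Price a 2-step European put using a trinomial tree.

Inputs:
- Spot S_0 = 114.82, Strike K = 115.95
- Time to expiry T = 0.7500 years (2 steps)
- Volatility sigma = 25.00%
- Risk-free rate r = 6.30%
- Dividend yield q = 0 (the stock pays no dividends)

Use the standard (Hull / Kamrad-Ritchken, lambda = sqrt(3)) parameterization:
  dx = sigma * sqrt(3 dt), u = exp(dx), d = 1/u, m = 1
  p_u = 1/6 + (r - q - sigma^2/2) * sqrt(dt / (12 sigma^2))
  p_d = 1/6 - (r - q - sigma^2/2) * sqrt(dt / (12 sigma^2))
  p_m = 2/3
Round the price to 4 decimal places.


Answer: Price = V(0,0) = 6.6103

Derivation:
dt = T/N = 0.375000; dx = sigma*sqrt(3*dt) = 0.265165
u = exp(dx) = 1.303646; d = 1/u = 0.767079
p_u = 0.189117, p_m = 0.666667, p_d = 0.144216
Discount per step: exp(-r*dt) = 0.976652
Stock lattice S(k, j) with j the centered position index:
  k=0: S(0,+0) = 114.8200
  k=1: S(1,-1) = 88.0760; S(1,+0) = 114.8200; S(1,+1) = 149.6846
  k=2: S(2,-2) = 67.5613; S(2,-1) = 88.0760; S(2,+0) = 114.8200; S(2,+1) = 149.6846; S(2,+2) = 195.1358
Terminal payoffs V(N, j) = max(K - S_T, 0):
  V(2,-2) = 48.388682; V(2,-1) = 27.873950; V(2,+0) = 1.130000; V(2,+1) = 0.000000; V(2,+2) = 0.000000
Backward induction: V(k, j) = exp(-r*dt) * [p_u * V(k+1, j+1) + p_m * V(k+1, j) + p_d * V(k+1, j-1)]
  V(1,-1) = exp(-r*dt) * [p_u*1.130000 + p_m*27.873950 + p_d*48.388682] = 25.172968
  V(1,+0) = exp(-r*dt) * [p_u*0.000000 + p_m*1.130000 + p_d*27.873950] = 4.661758
  V(1,+1) = exp(-r*dt) * [p_u*0.000000 + p_m*0.000000 + p_d*1.130000] = 0.159159
  V(0,+0) = exp(-r*dt) * [p_u*0.159159 + p_m*4.661758 + p_d*25.172968] = 6.610257


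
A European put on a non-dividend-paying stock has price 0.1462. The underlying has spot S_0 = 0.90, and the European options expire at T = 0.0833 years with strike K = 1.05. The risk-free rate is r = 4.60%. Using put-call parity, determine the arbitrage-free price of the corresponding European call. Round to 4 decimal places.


Put-call parity: C - P = S_0 * exp(-qT) - K * exp(-rT).
S_0 * exp(-qT) = 0.9000 * 1.00000000 = 0.90000000
K * exp(-rT) = 1.0500 * 0.99617553 = 1.04598431
C = P + S*exp(-qT) - K*exp(-rT)
C = 0.1462 + 0.90000000 - 1.04598431 = 0.0002

Answer: Call price = 0.0002


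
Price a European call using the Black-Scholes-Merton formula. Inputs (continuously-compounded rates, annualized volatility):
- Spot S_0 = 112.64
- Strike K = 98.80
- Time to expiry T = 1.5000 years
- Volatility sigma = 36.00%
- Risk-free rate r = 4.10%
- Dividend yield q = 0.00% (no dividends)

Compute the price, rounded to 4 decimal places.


d1 = (ln(S/K) + (r - q + 0.5*sigma^2) * T) / (sigma * sqrt(T)) = 0.65727813
d2 = d1 - sigma * sqrt(T) = 0.21636998
exp(-rT) = 0.94035295; exp(-qT) = 1.00000000
C = S_0 * exp(-qT) * N(d1) - K * exp(-rT) * N(d2)
N(d1) = 0.74449895; N(d2) = 0.58565032
C = 112.6400 * 1.00000000 * 0.74449895 - 98.8000 * 0.94035295 * 0.58565032 = 29.4494

Answer: Price = 29.4494


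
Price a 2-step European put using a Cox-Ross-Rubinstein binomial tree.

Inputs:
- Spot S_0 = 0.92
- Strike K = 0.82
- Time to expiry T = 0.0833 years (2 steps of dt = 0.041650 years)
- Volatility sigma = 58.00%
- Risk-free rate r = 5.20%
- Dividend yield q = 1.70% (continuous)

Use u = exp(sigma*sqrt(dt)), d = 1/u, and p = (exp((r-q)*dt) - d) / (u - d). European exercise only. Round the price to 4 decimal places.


Answer: Price = V(0,0) = 0.0256

Derivation:
dt = T/N = 0.041650
u = exp(sigma*sqrt(dt)) = 1.125659; d = 1/u = 0.888369
p = (exp((r-q)*dt) - d) / (u - d) = 0.476590
Discount per step: exp(-r*dt) = 0.997837
Stock lattice S(k, i) with i counting down-moves:
  k=0: S(0,0) = 0.9200
  k=1: S(1,0) = 1.0356; S(1,1) = 0.8173
  k=2: S(2,0) = 1.1657; S(2,1) = 0.9200; S(2,2) = 0.7261
Terminal payoffs V(N, i) = max(K - S_T, 0):
  V(2,0) = 0.000000; V(2,1) = 0.000000; V(2,2) = 0.093937
Backward induction: V(k, i) = exp(-r*dt) * [p * V(k+1, i) + (1-p) * V(k+1, i+1)].
  V(1,0) = exp(-r*dt) * [p*0.000000 + (1-p)*0.000000] = 0.000000
  V(1,1) = exp(-r*dt) * [p*0.000000 + (1-p)*0.093937] = 0.049061
  V(0,0) = exp(-r*dt) * [p*0.000000 + (1-p)*0.049061] = 0.025623


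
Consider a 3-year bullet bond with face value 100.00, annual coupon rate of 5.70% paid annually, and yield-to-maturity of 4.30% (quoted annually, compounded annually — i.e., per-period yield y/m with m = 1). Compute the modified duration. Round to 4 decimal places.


Answer: Modified duration = 2.7271

Derivation:
Coupon per period c = face * coupon_rate / m = 5.700000
Periods per year m = 1; per-period yield y/m = 0.043000
Number of cashflows N = 3
Cashflows (t years, CF_t, discount factor 1/(1+y/m)^(m*t), PV):
  t = 1.0000: CF_t = 5.700000, DF = 0.958773, PV = 5.465005
  t = 2.0000: CF_t = 5.700000, DF = 0.919245, PV = 5.239698
  t = 3.0000: CF_t = 105.700000, DF = 0.881347, PV = 93.158409
Price P = sum_t PV_t = 103.863111
First compute Macaulay numerator sum_t t * PV_t:
  t * PV_t at t = 1.0000: 5.465005
  t * PV_t at t = 2.0000: 10.479396
  t * PV_t at t = 3.0000: 279.475226
Macaulay duration D = 295.419627 / 103.863111 = 2.844317
Modified duration = D / (1 + y/m) = 2.844317 / (1 + 0.043000) = 2.727054


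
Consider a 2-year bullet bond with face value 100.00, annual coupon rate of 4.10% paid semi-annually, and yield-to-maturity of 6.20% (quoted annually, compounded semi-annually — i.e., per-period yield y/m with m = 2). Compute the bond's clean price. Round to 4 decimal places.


Coupon per period c = face * coupon_rate / m = 2.050000
Periods per year m = 2; per-period yield y/m = 0.031000
Number of cashflows N = 4
Cashflows (t years, CF_t, discount factor 1/(1+y/m)^(m*t), PV):
  t = 0.5000: CF_t = 2.050000, DF = 0.969932, PV = 1.988361
  t = 1.0000: CF_t = 2.050000, DF = 0.940768, PV = 1.928575
  t = 1.5000: CF_t = 2.050000, DF = 0.912481, PV = 1.870587
  t = 2.0000: CF_t = 102.050000, DF = 0.885045, PV = 90.318839
Price P = sum_t PV_t = 96.106362

Answer: Price = 96.1064


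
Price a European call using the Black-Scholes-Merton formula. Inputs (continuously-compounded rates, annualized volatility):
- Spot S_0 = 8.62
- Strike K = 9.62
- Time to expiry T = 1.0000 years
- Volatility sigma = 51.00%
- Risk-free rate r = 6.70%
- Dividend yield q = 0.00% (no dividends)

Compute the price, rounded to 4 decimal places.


Answer: Price = 1.5907

Derivation:
d1 = (ln(S/K) + (r - q + 0.5*sigma^2) * T) / (sigma * sqrt(T)) = 0.17115847
d2 = d1 - sigma * sqrt(T) = -0.33884153
exp(-rT) = 0.93519520; exp(-qT) = 1.00000000
C = S_0 * exp(-qT) * N(d1) - K * exp(-rT) * N(d2)
N(d1) = 0.56795042; N(d2) = 0.36736456
C = 8.6200 * 1.00000000 * 0.56795042 - 9.6200 * 0.93519520 * 0.36736456 = 1.5907


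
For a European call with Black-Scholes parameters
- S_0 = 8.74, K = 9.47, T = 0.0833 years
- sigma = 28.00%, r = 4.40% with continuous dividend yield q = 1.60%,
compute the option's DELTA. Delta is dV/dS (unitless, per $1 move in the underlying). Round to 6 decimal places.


Answer: Delta = 0.177668

Derivation:
d1 = -0.9233796212; d2 = -1.0041924915
phi(d1) = 0.2604736706; exp(-qT) = 0.9986680878; exp(-rT) = 0.9963415086
N(d1) = 0.1779047040
Delta = exp(-qT) * N(d1) = 0.9986680878 * 0.1779047040 = 0.177668


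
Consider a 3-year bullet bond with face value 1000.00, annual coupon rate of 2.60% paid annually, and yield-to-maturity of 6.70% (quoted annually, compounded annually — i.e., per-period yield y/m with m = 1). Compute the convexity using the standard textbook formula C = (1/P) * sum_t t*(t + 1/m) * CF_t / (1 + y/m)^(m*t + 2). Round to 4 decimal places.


Answer: Convexity = 10.1653

Derivation:
Coupon per period c = face * coupon_rate / m = 26.000000
Periods per year m = 1; per-period yield y/m = 0.067000
Number of cashflows N = 3
Cashflows (t years, CF_t, discount factor 1/(1+y/m)^(m*t), PV):
  t = 1.0000: CF_t = 26.000000, DF = 0.937207, PV = 24.367385
  t = 2.0000: CF_t = 26.000000, DF = 0.878357, PV = 22.837287
  t = 3.0000: CF_t = 1026.000000, DF = 0.823203, PV = 844.605884
Price P = sum_t PV_t = 891.810556
Convexity numerator sum_t t*(t + 1/m) * CF_t / (1+y/m)^(m*t + 2):
  t = 1.0000: term = 42.806536
  t = 2.0000: term = 120.355771
  t = 3.0000: term = 8902.387818
Convexity = (1/P) * sum = 9065.550126 / 891.810556 = 10.165332


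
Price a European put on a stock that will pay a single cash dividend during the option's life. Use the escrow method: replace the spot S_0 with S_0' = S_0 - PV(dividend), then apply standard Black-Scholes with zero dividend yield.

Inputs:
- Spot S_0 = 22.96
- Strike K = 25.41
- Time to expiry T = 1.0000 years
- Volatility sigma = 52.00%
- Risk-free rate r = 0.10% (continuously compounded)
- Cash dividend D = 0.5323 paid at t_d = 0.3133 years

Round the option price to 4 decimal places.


PV(D) = D * exp(-r * t_d) = 0.5323 * 0.99968675 = 0.53213326
S_0' = S_0 - PV(D) = 22.9600 - 0.53213326 = 22.42786674
d1 = (ln(S_0'/K) + (r + sigma^2/2)*T) / (sigma*sqrt(T)) = 0.02184892
d2 = d1 - sigma*sqrt(T) = -0.49815108
exp(-rT) = 0.99900050
N(-d1) = 0.49128423; N(-d2) = 0.69081122
P = K * exp(-rT) * N(-d2) - S_0' * N(-d1) = 25.4100 * 0.99900050 * 0.69081122 - 22.42786674 * 0.49128423 = 6.5175

Answer: Price = 6.5175


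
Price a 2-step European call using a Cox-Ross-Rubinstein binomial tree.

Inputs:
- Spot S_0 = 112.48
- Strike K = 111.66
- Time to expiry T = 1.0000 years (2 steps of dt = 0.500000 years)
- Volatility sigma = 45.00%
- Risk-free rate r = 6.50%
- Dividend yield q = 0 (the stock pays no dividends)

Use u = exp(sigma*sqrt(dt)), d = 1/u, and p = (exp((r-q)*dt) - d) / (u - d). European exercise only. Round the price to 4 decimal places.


Answer: Price = V(0,0) = 21.4589

Derivation:
dt = T/N = 0.500000
u = exp(sigma*sqrt(dt)) = 1.374648; d = 1/u = 0.727459
p = (exp((r-q)*dt) - d) / (u - d) = 0.472157
Discount per step: exp(-r*dt) = 0.968022
Stock lattice S(k, i) with i counting down-moves:
  k=0: S(0,0) = 112.4800
  k=1: S(1,0) = 154.6205; S(1,1) = 81.8246
  k=2: S(2,0) = 212.5488; S(2,1) = 112.4800; S(2,2) = 59.5240
Terminal payoffs V(N, i) = max(S_T - K, 0):
  V(2,0) = 100.888783; V(2,1) = 0.820000; V(2,2) = 0.000000
Backward induction: V(k, i) = exp(-r*dt) * [p * V(k+1, i) + (1-p) * V(k+1, i+1)].
  V(1,0) = exp(-r*dt) * [p*100.888783 + (1-p)*0.820000] = 46.531075
  V(1,1) = exp(-r*dt) * [p*0.820000 + (1-p)*0.000000] = 0.374788
  V(0,0) = exp(-r*dt) * [p*46.531075 + (1-p)*0.374788] = 21.458930


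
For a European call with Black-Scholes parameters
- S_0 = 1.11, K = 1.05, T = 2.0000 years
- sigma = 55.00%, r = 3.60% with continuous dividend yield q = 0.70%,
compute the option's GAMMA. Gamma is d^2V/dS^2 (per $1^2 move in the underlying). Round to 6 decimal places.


d1 = 0.5349196604; d2 = -0.2428977989
phi(d1) = 0.3457608061; exp(-qT) = 0.9860975443; exp(-rT) = 0.9305308958
Gamma = exp(-qT) * phi(d1) / (S * sigma * sqrt(T)) = 0.9860975443 * 0.3457608061 / (1.1100 * 0.5500 * 1.4142135624) = 0.394907

Answer: Gamma = 0.394907


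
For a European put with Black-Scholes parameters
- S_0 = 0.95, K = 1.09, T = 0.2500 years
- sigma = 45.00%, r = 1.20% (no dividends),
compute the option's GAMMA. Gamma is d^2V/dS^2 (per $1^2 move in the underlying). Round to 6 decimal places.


Answer: Gamma = 1.659182

Derivation:
d1 = -0.4851488472; d2 = -0.7101488472
phi(d1) = 0.3546502327; exp(-qT) = 1.0000000000; exp(-rT) = 0.9970044955
Gamma = exp(-qT) * phi(d1) / (S * sigma * sqrt(T)) = 1.0000000000 * 0.3546502327 / (0.9500 * 0.4500 * 0.5000000000) = 1.659182


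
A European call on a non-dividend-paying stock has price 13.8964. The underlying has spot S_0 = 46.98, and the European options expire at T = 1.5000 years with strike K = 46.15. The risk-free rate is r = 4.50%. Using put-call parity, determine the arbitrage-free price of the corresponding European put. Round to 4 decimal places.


Put-call parity: C - P = S_0 * exp(-qT) - K * exp(-rT).
S_0 * exp(-qT) = 46.9800 * 1.00000000 = 46.98000000
K * exp(-rT) = 46.1500 * 0.93472772 = 43.13768431
P = C - S*exp(-qT) + K*exp(-rT)
P = 13.8964 - 46.98000000 + 43.13768431 = 10.0541

Answer: Put price = 10.0541


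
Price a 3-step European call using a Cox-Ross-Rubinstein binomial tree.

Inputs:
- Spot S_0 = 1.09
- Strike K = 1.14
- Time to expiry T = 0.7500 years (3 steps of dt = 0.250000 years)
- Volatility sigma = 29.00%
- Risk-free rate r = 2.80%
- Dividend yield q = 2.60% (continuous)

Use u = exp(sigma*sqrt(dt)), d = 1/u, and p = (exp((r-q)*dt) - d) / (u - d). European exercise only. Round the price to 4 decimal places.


dt = T/N = 0.250000
u = exp(sigma*sqrt(dt)) = 1.156040; d = 1/u = 0.865022
p = (exp((r-q)*dt) - d) / (u - d) = 0.465532
Discount per step: exp(-r*dt) = 0.993024
Stock lattice S(k, i) with i counting down-moves:
  k=0: S(0,0) = 1.0900
  k=1: S(1,0) = 1.2601; S(1,1) = 0.9429
  k=2: S(2,0) = 1.4567; S(2,1) = 1.0900; S(2,2) = 0.8156
  k=3: S(3,0) = 1.6840; S(3,1) = 1.2601; S(3,2) = 0.9429; S(3,3) = 0.7055
Terminal payoffs V(N, i) = max(S_T - K, 0):
  V(3,0) = 0.544010; V(3,1) = 0.120083; V(3,2) = 0.000000; V(3,3) = 0.000000
Backward induction: V(k, i) = exp(-r*dt) * [p * V(k+1, i) + (1-p) * V(k+1, i+1)].
  V(2,0) = exp(-r*dt) * [p*0.544010 + (1-p)*0.120083] = 0.315220
  V(2,1) = exp(-r*dt) * [p*0.120083 + (1-p)*0.000000] = 0.055513
  V(2,2) = exp(-r*dt) * [p*0.000000 + (1-p)*0.000000] = 0.000000
  V(1,0) = exp(-r*dt) * [p*0.315220 + (1-p)*0.055513] = 0.175184
  V(1,1) = exp(-r*dt) * [p*0.055513 + (1-p)*0.000000] = 0.025663
  V(0,0) = exp(-r*dt) * [p*0.175184 + (1-p)*0.025663] = 0.094605

Answer: Price = V(0,0) = 0.0946


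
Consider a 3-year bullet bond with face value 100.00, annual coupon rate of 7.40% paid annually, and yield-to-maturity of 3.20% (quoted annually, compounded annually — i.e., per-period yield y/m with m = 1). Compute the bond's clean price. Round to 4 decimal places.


Coupon per period c = face * coupon_rate / m = 7.400000
Periods per year m = 1; per-period yield y/m = 0.032000
Number of cashflows N = 3
Cashflows (t years, CF_t, discount factor 1/(1+y/m)^(m*t), PV):
  t = 1.0000: CF_t = 7.400000, DF = 0.968992, PV = 7.170543
  t = 2.0000: CF_t = 7.400000, DF = 0.938946, PV = 6.948200
  t = 3.0000: CF_t = 107.400000, DF = 0.909831, PV = 97.715889
Price P = sum_t PV_t = 111.834632

Answer: Price = 111.8346
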